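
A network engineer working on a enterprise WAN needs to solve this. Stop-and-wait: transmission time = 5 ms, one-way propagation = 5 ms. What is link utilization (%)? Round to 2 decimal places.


Given: Ttrans = 5 ms, Tprop = 5 ms
RTT = 2 * Tprop = 2 * 5 = 10 ms
U = Ttrans / (Ttrans + RTT)
U = 5 / (5 + 10)
U = 5 / 15 = 0.333333
U% = 33.33%

33.33


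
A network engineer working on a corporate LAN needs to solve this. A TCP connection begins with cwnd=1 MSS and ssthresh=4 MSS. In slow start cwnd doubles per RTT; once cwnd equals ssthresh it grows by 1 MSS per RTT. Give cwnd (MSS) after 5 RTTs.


RTT 0: cwnd = 1 MSS (initial)
RTT 1: cwnd = 2 MSS (slow start, doubled)
RTT 2: cwnd = 4 MSS (slow start, doubled)
RTT 3: cwnd = 5 MSS (congestion avoidance, +1)
RTT 4: cwnd = 6 MSS (congestion avoidance, +1)
RTT 5: cwnd = 7 MSS (congestion avoidance, +1)

7


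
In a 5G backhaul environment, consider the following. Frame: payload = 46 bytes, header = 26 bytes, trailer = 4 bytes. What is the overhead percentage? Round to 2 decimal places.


Given: payload = 46 B, header = 26 B, trailer = 4 B
Overhead bytes = header + trailer = 26 + 4 = 30
Total frame = payload + overhead = 46 + 30 = 76
Overhead % = 30 / 76 * 100 = 39.4737% -> 39.47% (2 dp)

39.47


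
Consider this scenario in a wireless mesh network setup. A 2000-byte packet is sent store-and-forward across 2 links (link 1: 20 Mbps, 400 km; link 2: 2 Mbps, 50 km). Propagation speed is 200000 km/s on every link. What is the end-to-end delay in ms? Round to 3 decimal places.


Packet = 2000 bytes = 16000 bits. Store-and-forward: sum (t_trans + t_prop) per link.
Link 1: t_trans = 16000/(20*10^6) s = 0.8000 ms; t_prop = 400/200000 s = 2.0000 ms; subtotal = 2.8000 ms
Link 2: t_trans = 16000/(2*10^6) s = 8.0000 ms; t_prop = 50/200000 s = 0.2500 ms; subtotal = 8.2500 ms
End-to-end = 2.8000 + 8.2500 = 11.0500 ms -> 11.050 ms (3 dp)

11.050


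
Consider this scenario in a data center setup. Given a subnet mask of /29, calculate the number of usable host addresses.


Given: subnet mask /29
Host bits = 32 - 29 = 3
Total addresses = 2^3 = 8
Usable hosts = 8 - 2 (network + broadcast) = 6

6


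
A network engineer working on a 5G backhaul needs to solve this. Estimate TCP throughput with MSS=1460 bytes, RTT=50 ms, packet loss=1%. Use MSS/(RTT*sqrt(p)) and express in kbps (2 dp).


Given: MSS = 1460 bytes, RTT = 50 ms, loss = 1%
RTT in seconds = 50 / 1000 = 0.05
Loss rate = 1% = 0.01
sqrt(loss) = sqrt(0.01) = 0.1
Throughput (bytes/s) = 1460 / (0.05 * 0.1) = 292000.0000
Throughput (kbps) = 292000.0000 * 8 / 1000 = 2336.000000 -> 2336.00 kbps (2 dp)

2336.00


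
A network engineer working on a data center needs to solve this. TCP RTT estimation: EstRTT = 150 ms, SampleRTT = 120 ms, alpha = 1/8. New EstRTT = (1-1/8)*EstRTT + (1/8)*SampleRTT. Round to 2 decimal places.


Given: EstRTT = 150 ms, SampleRTT = 120 ms, alpha = 1/8
New EstRTT = (1 - alpha) * EstRTT + alpha * SampleRTT
(7/8) * 150 = 131.25
(1/8) * 120 = 15
New EstRTT = 131.25 + 15 = 146.25 ms -> 146.25 ms (2 dp)

146.25


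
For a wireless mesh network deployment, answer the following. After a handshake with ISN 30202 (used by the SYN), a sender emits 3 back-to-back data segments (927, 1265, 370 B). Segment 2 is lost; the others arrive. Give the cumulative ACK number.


SYN uses sequence number 30202; first data byte = ISN + 1 = 30203.
Segment 1: SEQ = 30203, len = 927 B, covers [30203, 31129]
Segment 2: SEQ = 31130, len = 1265 B, covers [31130, 32394] [LOST]
Segment 3: SEQ = 32395, len = 370 B, covers [32395, 32764]
In-order data received: bytes [30203, 31129] (segments 1..1).
Segment 2 missing -> gap begins at byte 31130; later segments buffered out of order.
Cumulative ACK = next expected in-order byte = 30203 + 927 = 31130

31130


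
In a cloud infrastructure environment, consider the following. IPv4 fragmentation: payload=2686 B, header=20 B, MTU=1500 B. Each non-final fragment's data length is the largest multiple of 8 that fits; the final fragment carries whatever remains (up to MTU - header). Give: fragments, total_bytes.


Max data per non-final fragment = floor((MTU - header)/8)*8 = floor((1500 - 20)/8)*8 = floor(1480/8)*8 = 1480 B
Final fragment needs no 8-byte alignment: it can carry up to MTU - header = 1480 B
Non-final fragments needed = ceil((payload - 1480) / 1480) = ceil(1206/1480) = ceil(0.8149) = 1
Number of fragments = 1 + 1 = 2
Fragment sizes (data): 1 * 1480 B + 1206 B (last, 1206 <= 1480 OK)
Total bytes sent = payload + n_frags * header = 2686 + 2*20 = 2686 + 40 = 2726 B

2, 2726


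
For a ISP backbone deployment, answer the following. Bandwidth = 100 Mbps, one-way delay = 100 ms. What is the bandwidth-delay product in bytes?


Given: bandwidth = 100 Mbps, delay = 100 ms
BDP in bits = 100 * 10^6 * 100 / 1000
BDP in bits = 10000000
BDP in bytes = 10000000 / 8 = 1250000

1250000


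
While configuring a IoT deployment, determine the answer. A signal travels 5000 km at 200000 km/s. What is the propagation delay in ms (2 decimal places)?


Given: distance = 5000 km, speed = 200000 km/s
Delay = distance / speed = 5000 / 200000 seconds
Delay in ms = 5000 * 1000 / 200000
Delay = 25.0000 ms
Rounded to 2 dp = 25.00 ms

25.00


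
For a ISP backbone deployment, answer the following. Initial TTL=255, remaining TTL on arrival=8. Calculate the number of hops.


Given: initial TTL = 255, received TTL = 8
Hops = initial TTL - received TTL
Hops = 255 - 8 = 247

247


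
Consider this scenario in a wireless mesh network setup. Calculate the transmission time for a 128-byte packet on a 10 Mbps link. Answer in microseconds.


Given: packet = 128 bytes, bandwidth = 10 Mbps
Packet in bits = 128 * 8 = 1024 bits
Bandwidth = 10 * 10^6 = 10000000 bps
Time = 1024 / 10000000 seconds
Time in us = 1024 * 10^6 / 10000000 = 102.4

102.4


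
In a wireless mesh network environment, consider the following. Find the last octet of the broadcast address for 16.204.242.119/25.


Given: IP = 16.204.242.119, prefix = /25
Host bits = 32 - 25 = 7
Network last octet = 119 AND mask = 0
Host part size = 2^7 - 1 = 127
Broadcast last octet = 0 OR 127 = 127

127


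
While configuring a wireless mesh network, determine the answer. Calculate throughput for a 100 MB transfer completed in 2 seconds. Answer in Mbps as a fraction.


Given: file = 100 MB, time = 2 s
File in Mb = 100 * 8 = 800 Mb
Throughput = 800 / 2 Mbps
Throughput = 400 Mbps

400


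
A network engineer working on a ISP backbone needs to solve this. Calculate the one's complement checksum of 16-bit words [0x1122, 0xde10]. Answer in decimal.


Given words: [0x1122, 0xde10]
Step 1: Sum all words
Raw sum = 4386 + 56848 = 61234
One's complement = ~61234 & 0xFFFF = 4301

4301


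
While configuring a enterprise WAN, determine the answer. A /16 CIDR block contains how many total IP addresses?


Given: CIDR prefix /16
Host bits = 32 - 16 = 16
Total addresses = 2^16 = 65536

65536


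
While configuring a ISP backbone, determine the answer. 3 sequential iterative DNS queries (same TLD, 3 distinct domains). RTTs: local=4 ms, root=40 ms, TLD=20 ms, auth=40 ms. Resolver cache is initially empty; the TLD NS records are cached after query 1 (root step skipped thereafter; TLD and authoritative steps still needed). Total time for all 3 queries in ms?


Lookup 1 (cold cache): local + root + TLD + auth = 4 + 40 + 20 + 40 = 104 ms
Lookups 2..3 (TLD NS cached -> skip root; new domain -> still ask TLD and auth): local + TLD + auth = 4 + 20 + 40 = 64 ms each
Remaining 2 lookups: 2 * 64 = 128 ms
Total = 104 + 128 = 232 ms

232


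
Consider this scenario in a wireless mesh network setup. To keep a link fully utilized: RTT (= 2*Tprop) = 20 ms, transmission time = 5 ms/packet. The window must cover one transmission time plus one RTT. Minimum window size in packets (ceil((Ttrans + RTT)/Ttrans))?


Given: Ttrans = 5 ms, RTT = 20 ms (= 2 * Tprop, Tprop = 10 ms)
Time until first ACK returns = Ttrans + RTT = 5 + 20 = 25 ms
Need W * Ttrans >= Ttrans + RTT  ->  W >= (Ttrans + RTT) / Ttrans
(Ttrans + RTT) / Ttrans = 25 / 5 = 5
W_min = ceil(5) = 5

5


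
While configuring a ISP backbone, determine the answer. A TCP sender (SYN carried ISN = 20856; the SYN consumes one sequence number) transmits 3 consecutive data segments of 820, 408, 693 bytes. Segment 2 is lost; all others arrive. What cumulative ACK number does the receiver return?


SYN uses sequence number 20856; first data byte = ISN + 1 = 20857.
Segment 1: SEQ = 20857, len = 820 B, covers [20857, 21676]
Segment 2: SEQ = 21677, len = 408 B, covers [21677, 22084] [LOST]
Segment 3: SEQ = 22085, len = 693 B, covers [22085, 22777]
In-order data received: bytes [20857, 21676] (segments 1..1).
Segment 2 missing -> gap begins at byte 21677; later segments buffered out of order.
Cumulative ACK = next expected in-order byte = 20857 + 820 = 21677

21677


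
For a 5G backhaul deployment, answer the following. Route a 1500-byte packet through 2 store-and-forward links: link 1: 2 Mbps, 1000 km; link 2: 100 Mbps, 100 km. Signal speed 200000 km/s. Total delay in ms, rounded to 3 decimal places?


Packet = 1500 bytes = 12000 bits. Store-and-forward: sum (t_trans + t_prop) per link.
Link 1: t_trans = 12000/(2*10^6) s = 6.0000 ms; t_prop = 1000/200000 s = 5.0000 ms; subtotal = 11.0000 ms
Link 2: t_trans = 12000/(100*10^6) s = 0.1200 ms; t_prop = 100/200000 s = 0.5000 ms; subtotal = 0.6200 ms
End-to-end = 11.0000 + 0.6200 = 11.6200 ms -> 11.620 ms (3 dp)

11.620


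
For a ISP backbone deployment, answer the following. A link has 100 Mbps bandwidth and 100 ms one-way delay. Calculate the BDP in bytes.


Given: bandwidth = 100 Mbps, delay = 100 ms
BDP in bits = 100 * 10^6 * 100 / 1000
BDP in bits = 10000000
BDP in bytes = 10000000 / 8 = 1250000

1250000


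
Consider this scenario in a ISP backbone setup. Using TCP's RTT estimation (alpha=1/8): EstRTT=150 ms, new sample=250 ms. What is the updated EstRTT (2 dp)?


Given: EstRTT = 150 ms, SampleRTT = 250 ms, alpha = 1/8
New EstRTT = (1 - alpha) * EstRTT + alpha * SampleRTT
(7/8) * 150 = 131.25
(1/8) * 250 = 31.25
New EstRTT = 131.25 + 31.25 = 162.5 ms -> 162.50 ms (2 dp)

162.50


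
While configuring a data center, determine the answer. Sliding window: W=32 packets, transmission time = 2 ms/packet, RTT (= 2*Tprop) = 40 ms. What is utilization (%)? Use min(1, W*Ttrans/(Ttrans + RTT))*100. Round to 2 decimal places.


Given: W = 32, Ttrans = 2 ms, RTT = 40 ms (= 2 * Tprop, Tprop = 20 ms)
Cycle time = Ttrans + RTT = 2 + 40 = 42 ms (first packet sent until its ACK returns)
W * Ttrans = 32 * 2 = 64 ms of sending per cycle
W * Ttrans / (Ttrans + RTT) = 64 / 42 = 1.523810
U = min(1, 1.523810) = 1.000000
U% = 100.00%

100.00


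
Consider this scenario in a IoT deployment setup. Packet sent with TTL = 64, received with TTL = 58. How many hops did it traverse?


Given: initial TTL = 64, received TTL = 58
Hops = initial TTL - received TTL
Hops = 64 - 58 = 6

6


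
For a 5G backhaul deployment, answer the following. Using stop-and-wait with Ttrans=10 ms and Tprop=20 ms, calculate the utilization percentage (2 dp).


Given: Ttrans = 10 ms, Tprop = 20 ms
RTT = 2 * Tprop = 2 * 20 = 40 ms
U = Ttrans / (Ttrans + RTT)
U = 10 / (10 + 40)
U = 10 / 50 = 0.2
U% = 20.00%

20.00


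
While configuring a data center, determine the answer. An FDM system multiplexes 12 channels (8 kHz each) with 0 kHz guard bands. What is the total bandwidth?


Given: 12 channels, 8 kHz each, guard = 0 kHz
Channel bandwidth = 12 * 8 = 96 kHz
Guard bands = 11 gaps * 0 kHz = 0 kHz
Total = 96 + 0 = 96 kHz

96


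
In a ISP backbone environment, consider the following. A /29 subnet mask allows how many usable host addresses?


Given: subnet mask /29
Host bits = 32 - 29 = 3
Total addresses = 2^3 = 8
Usable hosts = 8 - 2 (network + broadcast) = 6

6


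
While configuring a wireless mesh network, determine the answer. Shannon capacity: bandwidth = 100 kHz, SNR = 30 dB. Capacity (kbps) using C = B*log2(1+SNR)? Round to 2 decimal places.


Given: B = 100 kHz, SNR = 30 dB
SNR linear = 10^(30/10) = 1000
1 + SNR = 1001
log2(1001) = 9.9672262588
C = 100 * 1000 * 9.9672262588 = 996722.6259 bps
C = 996.722626 kbps -> 996.72 kbps (2 dp)

996.72


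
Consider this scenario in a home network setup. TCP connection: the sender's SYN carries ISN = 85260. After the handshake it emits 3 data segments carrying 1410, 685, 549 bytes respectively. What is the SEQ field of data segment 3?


The SYN occupies sequence number ISN = 85260, so the first data byte is ISN + 1 = 85261.
SEQ of data segment i = (ISN + 1) + sum of payload sizes of segments 1..i-1.
Segment 1: SEQ = 85261, payload = 1410 bytes
Segment 2: SEQ = 86671, payload = 685 bytes
Segment 3: SEQ = 87356, payload = 549 bytes
SEQ of segment 3 = 85261 + 1410 + 685 = 87356

87356


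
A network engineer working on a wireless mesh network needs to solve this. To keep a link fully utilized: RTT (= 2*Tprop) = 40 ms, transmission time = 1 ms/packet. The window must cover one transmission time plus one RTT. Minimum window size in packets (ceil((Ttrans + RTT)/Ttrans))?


Given: Ttrans = 1 ms, RTT = 40 ms (= 2 * Tprop, Tprop = 20 ms)
Time until first ACK returns = Ttrans + RTT = 1 + 40 = 41 ms
Need W * Ttrans >= Ttrans + RTT  ->  W >= (Ttrans + RTT) / Ttrans
(Ttrans + RTT) / Ttrans = 41 / 1 = 41
W_min = ceil(41) = 41

41


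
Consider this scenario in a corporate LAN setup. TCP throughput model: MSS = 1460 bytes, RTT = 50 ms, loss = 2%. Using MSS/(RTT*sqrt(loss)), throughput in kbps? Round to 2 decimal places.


Given: MSS = 1460 bytes, RTT = 50 ms, loss = 2%
RTT in seconds = 50 / 1000 = 0.05
Loss rate = 2% = 0.02
sqrt(loss) = sqrt(0.02) = 0.141421356237
Throughput (bytes/s) = 1460 / (0.05 * 0.141421356237) = 206475.1801
Throughput (kbps) = 206475.1801 * 8 / 1000 = 1651.801441 -> 1651.80 kbps (2 dp)

1651.80


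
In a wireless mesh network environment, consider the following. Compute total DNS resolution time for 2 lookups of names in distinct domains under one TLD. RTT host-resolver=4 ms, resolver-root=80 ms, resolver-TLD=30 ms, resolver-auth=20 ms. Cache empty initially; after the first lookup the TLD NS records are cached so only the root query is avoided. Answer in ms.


Lookup 1 (cold cache): local + root + TLD + auth = 4 + 80 + 30 + 20 = 134 ms
Lookups 2..2 (TLD NS cached -> skip root; new domain -> still ask TLD and auth): local + TLD + auth = 4 + 30 + 20 = 54 ms each
Remaining 1 lookups: 1 * 54 = 54 ms
Total = 134 + 54 = 188 ms

188


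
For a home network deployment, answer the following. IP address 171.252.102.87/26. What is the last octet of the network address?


Given: IP = 171.252.102.87, prefix = /26
Subnet mask = 255.255.255.192
Last octet of IP: 87
Last octet of mask: 192
Network last octet = 87 AND 192 = 64

64


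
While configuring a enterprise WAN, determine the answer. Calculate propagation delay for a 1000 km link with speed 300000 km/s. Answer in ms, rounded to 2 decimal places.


Given: distance = 1000 km, speed = 300000 km/s
Delay = distance / speed = 1000 / 300000 seconds
Delay in ms = 1000 * 1000 / 300000
Delay = 3.3333 ms
Rounded to 2 dp = 3.33 ms

3.33


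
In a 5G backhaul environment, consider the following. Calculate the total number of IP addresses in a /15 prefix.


Given: CIDR prefix /15
Host bits = 32 - 15 = 17
Total addresses = 2^17 = 131072

131072


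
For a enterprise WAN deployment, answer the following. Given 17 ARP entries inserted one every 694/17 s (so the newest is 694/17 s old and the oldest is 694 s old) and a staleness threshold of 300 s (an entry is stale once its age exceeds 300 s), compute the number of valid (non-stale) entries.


Ages are k * 694/17 s for k = 1..17 (spacing = 40.8235 s).
Entry k is valid iff k * 694/17 <= 300 iff k <= 17 * 300 / 694 = 7.3487
n_valid = floor(7.3487) = 7
(n_stale = 17 - 7 = 10)

7


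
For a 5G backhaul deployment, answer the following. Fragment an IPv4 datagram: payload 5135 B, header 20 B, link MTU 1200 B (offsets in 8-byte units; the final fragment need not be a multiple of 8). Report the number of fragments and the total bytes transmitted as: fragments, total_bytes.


Max data per non-final fragment = floor((MTU - header)/8)*8 = floor((1200 - 20)/8)*8 = floor(1180/8)*8 = 1176 B
Final fragment needs no 8-byte alignment: it can carry up to MTU - header = 1180 B
Non-final fragments needed = ceil((payload - 1180) / 1176) = ceil(3955/1176) = ceil(3.3631) = 4
Number of fragments = 4 + 1 = 5
Fragment sizes (data): 4 * 1176 B + 431 B (last, 431 <= 1180 OK)
Total bytes sent = payload + n_frags * header = 5135 + 5*20 = 5135 + 100 = 5235 B

5, 5235


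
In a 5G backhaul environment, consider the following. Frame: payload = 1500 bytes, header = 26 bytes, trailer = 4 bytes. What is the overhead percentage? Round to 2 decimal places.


Given: payload = 1500 B, header = 26 B, trailer = 4 B
Overhead bytes = header + trailer = 26 + 4 = 30
Total frame = payload + overhead = 1500 + 30 = 1530
Overhead % = 30 / 1530 * 100 = 1.9608% -> 1.96% (2 dp)

1.96


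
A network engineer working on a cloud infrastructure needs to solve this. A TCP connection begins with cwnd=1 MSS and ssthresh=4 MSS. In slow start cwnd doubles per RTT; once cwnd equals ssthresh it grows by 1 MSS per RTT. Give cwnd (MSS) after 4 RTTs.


RTT 0: cwnd = 1 MSS (initial)
RTT 1: cwnd = 2 MSS (slow start, doubled)
RTT 2: cwnd = 4 MSS (slow start, doubled)
RTT 3: cwnd = 5 MSS (congestion avoidance, +1)
RTT 4: cwnd = 6 MSS (congestion avoidance, +1)

6


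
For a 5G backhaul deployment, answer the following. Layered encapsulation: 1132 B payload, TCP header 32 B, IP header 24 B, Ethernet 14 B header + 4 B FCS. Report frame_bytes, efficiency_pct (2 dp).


TCP segment = 1132 + 32 = 1164 B
IP packet = 1164 + 24 = 1188 B
Ethernet frame = 1188 + 14 + 4 = 1206 B
Efficiency = app / frame = 1132 / 1206 = 0.938640 = 93.8640% -> 93.86% (2 dp)

1206, 93.86


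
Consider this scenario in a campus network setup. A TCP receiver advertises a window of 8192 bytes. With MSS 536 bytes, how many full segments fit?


Given: RWND = 8192 bytes, MSS = 536 bytes
Full segments = floor(RWND / MSS)
Full segments = floor(8192 / 536)
Full segments = floor(15.2836) = 15

15


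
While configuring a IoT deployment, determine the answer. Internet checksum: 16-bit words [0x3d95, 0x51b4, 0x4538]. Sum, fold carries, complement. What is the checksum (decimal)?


Given words: [0x3d95, 0x51b4, 0x4538]
Step 1: Sum all words
Raw sum = 15765 + 20916 + 17720 = 54401
One's complement = ~54401 & 0xFFFF = 11134

11134


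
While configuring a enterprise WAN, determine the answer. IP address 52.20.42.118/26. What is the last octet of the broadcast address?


Given: IP = 52.20.42.118, prefix = /26
Host bits = 32 - 26 = 6
Network last octet = 118 AND mask = 64
Host part size = 2^6 - 1 = 63
Broadcast last octet = 64 OR 63 = 127

127


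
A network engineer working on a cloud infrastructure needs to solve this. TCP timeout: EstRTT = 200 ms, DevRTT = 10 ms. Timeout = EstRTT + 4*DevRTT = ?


Given: EstRTT = 200 ms, DevRTT = 10 ms
Timeout = EstRTT + 4 * DevRTT
4 * DevRTT = 4 * 10 = 40
Timeout = 200 + 40 = 240 ms

240


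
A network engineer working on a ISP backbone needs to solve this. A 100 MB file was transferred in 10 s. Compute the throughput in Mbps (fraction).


Given: file = 100 MB, time = 10 s
File in Mb = 100 * 8 = 800 Mb
Throughput = 800 / 10 Mbps
Throughput = 80 Mbps

80


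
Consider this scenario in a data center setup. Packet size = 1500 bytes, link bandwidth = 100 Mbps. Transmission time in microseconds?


Given: packet = 1500 bytes, bandwidth = 100 Mbps
Packet in bits = 1500 * 8 = 12000 bits
Bandwidth = 100 * 10^6 = 100000000 bps
Time = 12000 / 100000000 seconds
Time in us = 12000 * 10^6 / 100000000 = 120

120


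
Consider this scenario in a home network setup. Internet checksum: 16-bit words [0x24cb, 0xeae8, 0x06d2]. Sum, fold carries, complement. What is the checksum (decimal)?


Given words: [0x24cb, 0xeae8, 0x06d2]
Step 1: Sum all words
Raw sum = 9419 + 60136 + 1746 = 71301
Step 2: Fold carry: (5765 + 1) = 5766
One's complement = ~5766 & 0xFFFF = 59769

59769


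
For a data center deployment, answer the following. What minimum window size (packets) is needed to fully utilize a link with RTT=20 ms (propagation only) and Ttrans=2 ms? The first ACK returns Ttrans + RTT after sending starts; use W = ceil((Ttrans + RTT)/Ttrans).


Given: Ttrans = 2 ms, RTT = 20 ms (= 2 * Tprop, Tprop = 10 ms)
Time until first ACK returns = Ttrans + RTT = 2 + 20 = 22 ms
Need W * Ttrans >= Ttrans + RTT  ->  W >= (Ttrans + RTT) / Ttrans
(Ttrans + RTT) / Ttrans = 22 / 2 = 11
W_min = ceil(11) = 11

11


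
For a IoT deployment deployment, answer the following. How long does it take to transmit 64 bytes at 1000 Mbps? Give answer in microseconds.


Given: packet = 64 bytes, bandwidth = 1000 Mbps
Packet in bits = 64 * 8 = 512 bits
Bandwidth = 1000 * 10^6 = 1000000000 bps
Time = 512 / 1000000000 seconds
Time in us = 512 * 10^6 / 1000000000 = 0.512

0.512


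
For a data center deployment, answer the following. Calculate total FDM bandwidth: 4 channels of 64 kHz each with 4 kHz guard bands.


Given: 4 channels, 64 kHz each, guard = 4 kHz
Channel bandwidth = 4 * 64 = 256 kHz
Guard bands = 3 gaps * 4 kHz = 12 kHz
Total = 256 + 12 = 268 kHz

268


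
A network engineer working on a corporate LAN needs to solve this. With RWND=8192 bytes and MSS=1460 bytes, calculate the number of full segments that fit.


Given: RWND = 8192 bytes, MSS = 1460 bytes
Full segments = floor(RWND / MSS)
Full segments = floor(8192 / 1460)
Full segments = floor(5.611) = 5

5


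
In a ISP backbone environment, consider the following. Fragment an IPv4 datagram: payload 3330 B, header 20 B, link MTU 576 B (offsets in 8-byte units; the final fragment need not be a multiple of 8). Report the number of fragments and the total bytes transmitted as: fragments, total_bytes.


Max data per non-final fragment = floor((MTU - header)/8)*8 = floor((576 - 20)/8)*8 = floor(556/8)*8 = 552 B
Final fragment needs no 8-byte alignment: it can carry up to MTU - header = 556 B
Non-final fragments needed = ceil((payload - 556) / 552) = ceil(2774/552) = ceil(5.0254) = 6
Number of fragments = 6 + 1 = 7
Fragment sizes (data): 6 * 552 B + 18 B (last, 18 <= 556 OK)
Total bytes sent = payload + n_frags * header = 3330 + 7*20 = 3330 + 140 = 3470 B

7, 3470


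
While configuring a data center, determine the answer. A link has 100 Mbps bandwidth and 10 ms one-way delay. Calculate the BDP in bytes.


Given: bandwidth = 100 Mbps, delay = 10 ms
BDP in bits = 100 * 10^6 * 10 / 1000
BDP in bits = 1000000
BDP in bytes = 1000000 / 8 = 125000

125000


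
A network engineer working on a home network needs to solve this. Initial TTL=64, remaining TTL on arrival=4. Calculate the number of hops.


Given: initial TTL = 64, received TTL = 4
Hops = initial TTL - received TTL
Hops = 64 - 4 = 60

60


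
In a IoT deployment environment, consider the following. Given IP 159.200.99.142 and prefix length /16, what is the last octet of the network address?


Given: IP = 159.200.99.142, prefix = /16
Subnet mask = 255.255.0.0
Last octet of IP: 142
Last octet of mask: 0
Network last octet = 142 AND 0 = 0

0


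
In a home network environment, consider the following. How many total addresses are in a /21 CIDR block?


Given: CIDR prefix /21
Host bits = 32 - 21 = 11
Total addresses = 2^11 = 2048

2048


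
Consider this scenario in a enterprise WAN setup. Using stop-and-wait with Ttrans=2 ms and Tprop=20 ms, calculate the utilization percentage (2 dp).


Given: Ttrans = 2 ms, Tprop = 20 ms
RTT = 2 * Tprop = 2 * 20 = 40 ms
U = Ttrans / (Ttrans + RTT)
U = 2 / (2 + 40)
U = 2 / 42 = 0.047619
U% = 4.76%

4.76


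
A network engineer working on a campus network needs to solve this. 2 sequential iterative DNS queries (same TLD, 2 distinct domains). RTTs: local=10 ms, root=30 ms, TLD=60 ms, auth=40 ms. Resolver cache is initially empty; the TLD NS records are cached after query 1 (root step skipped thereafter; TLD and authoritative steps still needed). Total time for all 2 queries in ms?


Lookup 1 (cold cache): local + root + TLD + auth = 10 + 30 + 60 + 40 = 140 ms
Lookups 2..2 (TLD NS cached -> skip root; new domain -> still ask TLD and auth): local + TLD + auth = 10 + 60 + 40 = 110 ms each
Remaining 1 lookups: 1 * 110 = 110 ms
Total = 140 + 110 = 250 ms

250


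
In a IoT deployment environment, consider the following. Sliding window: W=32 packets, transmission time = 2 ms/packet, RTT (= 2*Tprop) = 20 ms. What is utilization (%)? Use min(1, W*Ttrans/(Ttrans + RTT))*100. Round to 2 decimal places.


Given: W = 32, Ttrans = 2 ms, RTT = 20 ms (= 2 * Tprop, Tprop = 10 ms)
Cycle time = Ttrans + RTT = 2 + 20 = 22 ms (first packet sent until its ACK returns)
W * Ttrans = 32 * 2 = 64 ms of sending per cycle
W * Ttrans / (Ttrans + RTT) = 64 / 22 = 2.909091
U = min(1, 2.909091) = 1.000000
U% = 100.00%

100.00


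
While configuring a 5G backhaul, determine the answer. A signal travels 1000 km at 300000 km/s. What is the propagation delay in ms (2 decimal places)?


Given: distance = 1000 km, speed = 300000 km/s
Delay = distance / speed = 1000 / 300000 seconds
Delay in ms = 1000 * 1000 / 300000
Delay = 3.3333 ms
Rounded to 2 dp = 3.33 ms

3.33


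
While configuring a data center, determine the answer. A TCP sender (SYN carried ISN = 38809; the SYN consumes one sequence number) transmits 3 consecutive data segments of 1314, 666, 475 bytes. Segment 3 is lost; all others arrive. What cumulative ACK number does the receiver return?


SYN uses sequence number 38809; first data byte = ISN + 1 = 38810.
Segment 1: SEQ = 38810, len = 1314 B, covers [38810, 40123]
Segment 2: SEQ = 40124, len = 666 B, covers [40124, 40789]
Segment 3: SEQ = 40790, len = 475 B, covers [40790, 41264] [LOST]
In-order data received: bytes [38810, 40789] (segments 1..2).
Segment 3 missing -> gap begins at byte 40790.
Cumulative ACK = next expected in-order byte = 38810 + 1314 + 666 = 40790

40790


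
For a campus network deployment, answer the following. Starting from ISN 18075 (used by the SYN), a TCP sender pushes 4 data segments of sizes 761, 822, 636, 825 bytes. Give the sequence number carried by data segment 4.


The SYN occupies sequence number ISN = 18075, so the first data byte is ISN + 1 = 18076.
SEQ of data segment i = (ISN + 1) + sum of payload sizes of segments 1..i-1.
Segment 1: SEQ = 18076, payload = 761 bytes
Segment 2: SEQ = 18837, payload = 822 bytes
Segment 3: SEQ = 19659, payload = 636 bytes
Segment 4: SEQ = 20295, payload = 825 bytes
SEQ of segment 4 = 18076 + 761 + 822 + 636 = 20295

20295


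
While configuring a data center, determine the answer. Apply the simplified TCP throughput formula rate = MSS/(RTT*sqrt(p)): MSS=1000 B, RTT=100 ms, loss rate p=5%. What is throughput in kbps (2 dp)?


Given: MSS = 1000 bytes, RTT = 100 ms, loss = 5%
RTT in seconds = 100 / 1000 = 0.1
Loss rate = 5% = 0.05
sqrt(loss) = sqrt(0.05) = 0.223606797750
Throughput (bytes/s) = 1000 / (0.1 * 0.223606797750) = 44721.3595
Throughput (kbps) = 44721.3595 * 8 / 1000 = 357.770876 -> 357.77 kbps (2 dp)

357.77


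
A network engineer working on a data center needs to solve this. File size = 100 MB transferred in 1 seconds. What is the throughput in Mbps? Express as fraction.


Given: file = 100 MB, time = 1 s
File in Mb = 100 * 8 = 800 Mb
Throughput = 800 / 1 Mbps
Throughput = 800 Mbps

800


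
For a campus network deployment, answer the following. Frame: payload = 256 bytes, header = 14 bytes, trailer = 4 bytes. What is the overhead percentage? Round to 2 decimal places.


Given: payload = 256 B, header = 14 B, trailer = 4 B
Overhead bytes = header + trailer = 14 + 4 = 18
Total frame = payload + overhead = 256 + 18 = 274
Overhead % = 18 / 274 * 100 = 6.5693% -> 6.57% (2 dp)

6.57


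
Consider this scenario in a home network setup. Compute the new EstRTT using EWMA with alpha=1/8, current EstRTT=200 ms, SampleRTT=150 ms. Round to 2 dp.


Given: EstRTT = 200 ms, SampleRTT = 150 ms, alpha = 1/8
New EstRTT = (1 - alpha) * EstRTT + alpha * SampleRTT
(7/8) * 200 = 175
(1/8) * 150 = 18.75
New EstRTT = 175 + 18.75 = 193.75 ms -> 193.75 ms (2 dp)

193.75


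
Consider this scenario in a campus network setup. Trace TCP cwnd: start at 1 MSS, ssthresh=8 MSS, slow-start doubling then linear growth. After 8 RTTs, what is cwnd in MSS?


RTT 0: cwnd = 1 MSS (initial)
RTT 1: cwnd = 2 MSS (slow start, doubled)
RTT 2: cwnd = 4 MSS (slow start, doubled)
RTT 3: cwnd = 8 MSS (slow start, doubled)
RTT 4: cwnd = 9 MSS (congestion avoidance, +1)
RTT 5: cwnd = 10 MSS (congestion avoidance, +1)
RTT 6: cwnd = 11 MSS (congestion avoidance, +1)
RTT 7: cwnd = 12 MSS (congestion avoidance, +1)
RTT 8: cwnd = 13 MSS (congestion avoidance, +1)

13


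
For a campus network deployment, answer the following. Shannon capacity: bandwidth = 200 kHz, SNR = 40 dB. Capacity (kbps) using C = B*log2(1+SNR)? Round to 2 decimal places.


Given: B = 200 kHz, SNR = 40 dB
SNR linear = 10^(40/10) = 10000
1 + SNR = 10001
log2(10001) = 13.2878566418
C = 200 * 1000 * 13.2878566418 = 2657571.3284 bps
C = 2657.571328 kbps -> 2657.57 kbps (2 dp)

2657.57


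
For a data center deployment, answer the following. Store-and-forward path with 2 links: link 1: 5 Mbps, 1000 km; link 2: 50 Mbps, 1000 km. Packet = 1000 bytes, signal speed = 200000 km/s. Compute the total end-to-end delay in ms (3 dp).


Packet = 1000 bytes = 8000 bits. Store-and-forward: sum (t_trans + t_prop) per link.
Link 1: t_trans = 8000/(5*10^6) s = 1.6000 ms; t_prop = 1000/200000 s = 5.0000 ms; subtotal = 6.6000 ms
Link 2: t_trans = 8000/(50*10^6) s = 0.1600 ms; t_prop = 1000/200000 s = 5.0000 ms; subtotal = 5.1600 ms
End-to-end = 6.6000 + 5.1600 = 11.7600 ms -> 11.760 ms (3 dp)

11.760


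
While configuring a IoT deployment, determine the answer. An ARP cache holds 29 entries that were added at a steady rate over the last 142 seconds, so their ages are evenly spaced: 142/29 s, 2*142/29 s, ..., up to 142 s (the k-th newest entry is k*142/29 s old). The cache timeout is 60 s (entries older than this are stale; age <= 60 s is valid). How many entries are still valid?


Ages are k * 142/29 s for k = 1..29 (spacing = 4.8966 s).
Entry k is valid iff k * 142/29 <= 60 iff k <= 29 * 60 / 142 = 12.2535
n_valid = floor(12.2535) = 12
(n_stale = 29 - 12 = 17)

12


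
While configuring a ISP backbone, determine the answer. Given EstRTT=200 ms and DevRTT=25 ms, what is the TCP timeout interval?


Given: EstRTT = 200 ms, DevRTT = 25 ms
Timeout = EstRTT + 4 * DevRTT
4 * DevRTT = 4 * 25 = 100
Timeout = 200 + 100 = 300 ms

300


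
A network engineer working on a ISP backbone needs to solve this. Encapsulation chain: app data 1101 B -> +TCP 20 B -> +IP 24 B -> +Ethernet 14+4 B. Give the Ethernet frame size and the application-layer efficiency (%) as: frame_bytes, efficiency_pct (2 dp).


TCP segment = 1101 + 20 = 1121 B
IP packet = 1121 + 24 = 1145 B
Ethernet frame = 1145 + 14 + 4 = 1163 B
Efficiency = app / frame = 1101 / 1163 = 0.946690 = 94.6690% -> 94.67% (2 dp)

1163, 94.67


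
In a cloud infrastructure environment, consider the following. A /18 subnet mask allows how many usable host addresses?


Given: subnet mask /18
Host bits = 32 - 18 = 14
Total addresses = 2^14 = 16384
Usable hosts = 16384 - 2 (network + broadcast) = 16382

16382


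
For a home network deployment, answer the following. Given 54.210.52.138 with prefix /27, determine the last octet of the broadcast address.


Given: IP = 54.210.52.138, prefix = /27
Host bits = 32 - 27 = 5
Network last octet = 138 AND mask = 128
Host part size = 2^5 - 1 = 31
Broadcast last octet = 128 OR 31 = 159

159


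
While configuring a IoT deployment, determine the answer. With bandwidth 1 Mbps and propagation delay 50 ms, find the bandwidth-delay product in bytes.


Given: bandwidth = 1 Mbps, delay = 50 ms
BDP in bits = 1 * 10^6 * 50 / 1000
BDP in bits = 50000
BDP in bytes = 50000 / 8 = 6250

6250


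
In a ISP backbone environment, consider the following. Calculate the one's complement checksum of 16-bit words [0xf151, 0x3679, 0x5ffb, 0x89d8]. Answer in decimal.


Given words: [0xf151, 0x3679, 0x5ffb, 0x89d8]
Step 1: Sum all words
Raw sum = 61777 + 13945 + 24571 + 35288 = 135581
Step 2: Fold carry: (4509 + 2) = 4511
One's complement = ~4511 & 0xFFFF = 61024

61024


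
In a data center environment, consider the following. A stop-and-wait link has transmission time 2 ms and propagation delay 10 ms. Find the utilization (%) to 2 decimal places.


Given: Ttrans = 2 ms, Tprop = 10 ms
RTT = 2 * Tprop = 2 * 10 = 20 ms
U = Ttrans / (Ttrans + RTT)
U = 2 / (2 + 20)
U = 2 / 22 = 0.090909
U% = 9.09%

9.09


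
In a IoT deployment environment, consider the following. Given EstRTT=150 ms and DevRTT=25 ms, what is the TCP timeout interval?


Given: EstRTT = 150 ms, DevRTT = 25 ms
Timeout = EstRTT + 4 * DevRTT
4 * DevRTT = 4 * 25 = 100
Timeout = 150 + 100 = 250 ms

250


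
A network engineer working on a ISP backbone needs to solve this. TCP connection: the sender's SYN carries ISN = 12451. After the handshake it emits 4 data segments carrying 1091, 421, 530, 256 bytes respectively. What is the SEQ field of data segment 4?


The SYN occupies sequence number ISN = 12451, so the first data byte is ISN + 1 = 12452.
SEQ of data segment i = (ISN + 1) + sum of payload sizes of segments 1..i-1.
Segment 1: SEQ = 12452, payload = 1091 bytes
Segment 2: SEQ = 13543, payload = 421 bytes
Segment 3: SEQ = 13964, payload = 530 bytes
Segment 4: SEQ = 14494, payload = 256 bytes
SEQ of segment 4 = 12452 + 1091 + 421 + 530 = 14494

14494


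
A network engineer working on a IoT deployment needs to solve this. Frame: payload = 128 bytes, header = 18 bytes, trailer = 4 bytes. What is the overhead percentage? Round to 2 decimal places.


Given: payload = 128 B, header = 18 B, trailer = 4 B
Overhead bytes = header + trailer = 18 + 4 = 22
Total frame = payload + overhead = 128 + 22 = 150
Overhead % = 22 / 150 * 100 = 14.6667% -> 14.67% (2 dp)

14.67


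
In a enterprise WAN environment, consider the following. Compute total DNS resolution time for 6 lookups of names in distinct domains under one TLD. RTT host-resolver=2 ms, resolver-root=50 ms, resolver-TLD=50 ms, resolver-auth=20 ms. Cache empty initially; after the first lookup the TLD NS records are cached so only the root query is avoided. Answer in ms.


Lookup 1 (cold cache): local + root + TLD + auth = 2 + 50 + 50 + 20 = 122 ms
Lookups 2..6 (TLD NS cached -> skip root; new domain -> still ask TLD and auth): local + TLD + auth = 2 + 50 + 20 = 72 ms each
Remaining 5 lookups: 5 * 72 = 360 ms
Total = 122 + 360 = 482 ms

482


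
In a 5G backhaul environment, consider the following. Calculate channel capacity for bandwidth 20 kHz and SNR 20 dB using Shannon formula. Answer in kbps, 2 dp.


Given: B = 20 kHz, SNR = 20 dB
SNR linear = 10^(20/10) = 100
1 + SNR = 101
log2(101) = 6.6582114828
C = 20 * 1000 * 6.6582114828 = 133164.2297 bps
C = 133.164230 kbps -> 133.16 kbps (2 dp)

133.16


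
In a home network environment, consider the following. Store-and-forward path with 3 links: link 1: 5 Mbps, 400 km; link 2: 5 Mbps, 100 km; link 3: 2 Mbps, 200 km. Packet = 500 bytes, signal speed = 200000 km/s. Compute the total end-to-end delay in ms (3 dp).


Packet = 500 bytes = 4000 bits. Store-and-forward: sum (t_trans + t_prop) per link.
Link 1: t_trans = 4000/(5*10^6) s = 0.8000 ms; t_prop = 400/200000 s = 2.0000 ms; subtotal = 2.8000 ms
Link 2: t_trans = 4000/(5*10^6) s = 0.8000 ms; t_prop = 100/200000 s = 0.5000 ms; subtotal = 1.3000 ms
Link 3: t_trans = 4000/(2*10^6) s = 2.0000 ms; t_prop = 200/200000 s = 1.0000 ms; subtotal = 3.0000 ms
End-to-end = 2.8000 + 1.3000 + 3.0000 = 7.1000 ms -> 7.100 ms (3 dp)

7.100


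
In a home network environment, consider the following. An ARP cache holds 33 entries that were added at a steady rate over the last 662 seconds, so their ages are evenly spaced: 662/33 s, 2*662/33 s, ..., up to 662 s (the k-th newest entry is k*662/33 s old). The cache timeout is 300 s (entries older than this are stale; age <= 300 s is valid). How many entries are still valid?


Ages are k * 662/33 s for k = 1..33 (spacing = 20.0606 s).
Entry k is valid iff k * 662/33 <= 300 iff k <= 33 * 300 / 662 = 14.9547
n_valid = floor(14.9547) = 14
(n_stale = 33 - 14 = 19)

14


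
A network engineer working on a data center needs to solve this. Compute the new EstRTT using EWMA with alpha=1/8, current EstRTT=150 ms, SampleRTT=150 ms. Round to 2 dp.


Given: EstRTT = 150 ms, SampleRTT = 150 ms, alpha = 1/8
New EstRTT = (1 - alpha) * EstRTT + alpha * SampleRTT
(7/8) * 150 = 131.25
(1/8) * 150 = 18.75
New EstRTT = 131.25 + 18.75 = 150 ms -> 150.00 ms (2 dp)

150.00


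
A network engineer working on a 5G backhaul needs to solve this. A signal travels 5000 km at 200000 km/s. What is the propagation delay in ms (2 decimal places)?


Given: distance = 5000 km, speed = 200000 km/s
Delay = distance / speed = 5000 / 200000 seconds
Delay in ms = 5000 * 1000 / 200000
Delay = 25.0000 ms
Rounded to 2 dp = 25.00 ms

25.00


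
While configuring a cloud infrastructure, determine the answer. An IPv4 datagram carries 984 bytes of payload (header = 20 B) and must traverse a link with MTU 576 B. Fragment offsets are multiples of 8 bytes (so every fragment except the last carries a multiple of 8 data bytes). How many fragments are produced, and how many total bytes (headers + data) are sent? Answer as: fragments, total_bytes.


Max data per non-final fragment = floor((MTU - header)/8)*8 = floor((576 - 20)/8)*8 = floor(556/8)*8 = 552 B
Final fragment needs no 8-byte alignment: it can carry up to MTU - header = 556 B
Non-final fragments needed = ceil((payload - 556) / 552) = ceil(428/552) = ceil(0.7754) = 1
Number of fragments = 1 + 1 = 2
Fragment sizes (data): 1 * 552 B + 432 B (last, 432 <= 556 OK)
Total bytes sent = payload + n_frags * header = 984 + 2*20 = 984 + 40 = 1024 B

2, 1024


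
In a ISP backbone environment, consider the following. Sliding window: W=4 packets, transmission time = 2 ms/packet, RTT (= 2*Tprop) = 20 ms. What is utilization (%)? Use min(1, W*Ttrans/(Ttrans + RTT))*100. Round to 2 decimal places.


Given: W = 4, Ttrans = 2 ms, RTT = 20 ms (= 2 * Tprop, Tprop = 10 ms)
Cycle time = Ttrans + RTT = 2 + 20 = 22 ms (first packet sent until its ACK returns)
W * Ttrans = 4 * 2 = 8 ms of sending per cycle
W * Ttrans / (Ttrans + RTT) = 8 / 22 = 0.363636
U = min(1, 0.363636) = 0.363636
U% = 36.36%

36.36


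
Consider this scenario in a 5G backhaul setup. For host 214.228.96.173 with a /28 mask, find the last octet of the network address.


Given: IP = 214.228.96.173, prefix = /28
Subnet mask = 255.255.255.240
Last octet of IP: 173
Last octet of mask: 240
Network last octet = 173 AND 240 = 160

160


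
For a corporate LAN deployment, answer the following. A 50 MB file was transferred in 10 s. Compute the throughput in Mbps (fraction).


Given: file = 50 MB, time = 10 s
File in Mb = 50 * 8 = 400 Mb
Throughput = 400 / 10 Mbps
Throughput = 40 Mbps

40


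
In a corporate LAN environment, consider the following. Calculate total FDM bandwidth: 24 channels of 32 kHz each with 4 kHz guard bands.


Given: 24 channels, 32 kHz each, guard = 4 kHz
Channel bandwidth = 24 * 32 = 768 kHz
Guard bands = 23 gaps * 4 kHz = 92 kHz
Total = 768 + 92 = 860 kHz

860


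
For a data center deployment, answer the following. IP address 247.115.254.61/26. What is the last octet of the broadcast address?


Given: IP = 247.115.254.61, prefix = /26
Host bits = 32 - 26 = 6
Network last octet = 61 AND mask = 0
Host part size = 2^6 - 1 = 63
Broadcast last octet = 0 OR 63 = 63

63


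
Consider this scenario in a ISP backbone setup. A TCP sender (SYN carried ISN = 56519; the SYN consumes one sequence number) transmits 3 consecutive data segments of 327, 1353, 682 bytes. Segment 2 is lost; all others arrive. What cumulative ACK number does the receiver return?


SYN uses sequence number 56519; first data byte = ISN + 1 = 56520.
Segment 1: SEQ = 56520, len = 327 B, covers [56520, 56846]
Segment 2: SEQ = 56847, len = 1353 B, covers [56847, 58199] [LOST]
Segment 3: SEQ = 58200, len = 682 B, covers [58200, 58881]
In-order data received: bytes [56520, 56846] (segments 1..1).
Segment 2 missing -> gap begins at byte 56847; later segments buffered out of order.
Cumulative ACK = next expected in-order byte = 56520 + 327 = 56847

56847
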